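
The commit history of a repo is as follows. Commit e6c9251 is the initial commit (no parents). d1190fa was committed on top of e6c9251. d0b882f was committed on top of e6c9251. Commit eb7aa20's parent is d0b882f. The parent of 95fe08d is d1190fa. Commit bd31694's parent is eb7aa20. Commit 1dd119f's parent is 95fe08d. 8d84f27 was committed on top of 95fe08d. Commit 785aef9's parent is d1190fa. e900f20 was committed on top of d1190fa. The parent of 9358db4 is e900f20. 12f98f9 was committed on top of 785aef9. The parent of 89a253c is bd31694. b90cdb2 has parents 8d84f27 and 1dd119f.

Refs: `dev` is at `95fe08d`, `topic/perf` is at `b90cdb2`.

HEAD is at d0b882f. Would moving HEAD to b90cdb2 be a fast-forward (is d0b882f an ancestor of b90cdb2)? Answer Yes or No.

A fast-forward from d0b882f to b90cdb2 is possible iff d0b882f is an ancestor of b90cdb2.
Ancestors of b90cdb2: {1dd119f, 8d84f27, 95fe08d, b90cdb2, d1190fa, e6c9251}.
d0b882f is not among them, so fast-forward is not possible.

No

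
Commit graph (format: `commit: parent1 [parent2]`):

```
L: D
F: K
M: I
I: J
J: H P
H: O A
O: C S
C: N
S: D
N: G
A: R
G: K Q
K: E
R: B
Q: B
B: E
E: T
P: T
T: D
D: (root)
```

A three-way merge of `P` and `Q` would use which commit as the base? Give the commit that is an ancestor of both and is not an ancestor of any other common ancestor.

Ancestors of P: {D, P, T}.
Ancestors of Q: {B, D, E, Q, T}.
Common ancestors: {D, T}.
Among these, T is not an ancestor of any other common ancestor — it is the merge base.

T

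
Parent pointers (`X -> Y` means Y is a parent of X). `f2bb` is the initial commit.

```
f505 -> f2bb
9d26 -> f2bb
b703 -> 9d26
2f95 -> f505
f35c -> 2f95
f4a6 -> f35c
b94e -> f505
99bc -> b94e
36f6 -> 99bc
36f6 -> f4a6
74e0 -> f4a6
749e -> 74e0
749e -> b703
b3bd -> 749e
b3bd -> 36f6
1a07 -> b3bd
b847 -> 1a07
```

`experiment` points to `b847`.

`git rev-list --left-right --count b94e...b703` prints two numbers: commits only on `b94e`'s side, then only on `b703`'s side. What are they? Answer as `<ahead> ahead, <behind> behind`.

2 ahead, 2 behind

Reachable from b94e: {b94e, f2bb, f505}.
Reachable from b703: {9d26, b703, f2bb}.
Only in b94e's history (ahead): {b94e, f505} — 2.
Only in b703's history (behind): {9d26, b703} — 2.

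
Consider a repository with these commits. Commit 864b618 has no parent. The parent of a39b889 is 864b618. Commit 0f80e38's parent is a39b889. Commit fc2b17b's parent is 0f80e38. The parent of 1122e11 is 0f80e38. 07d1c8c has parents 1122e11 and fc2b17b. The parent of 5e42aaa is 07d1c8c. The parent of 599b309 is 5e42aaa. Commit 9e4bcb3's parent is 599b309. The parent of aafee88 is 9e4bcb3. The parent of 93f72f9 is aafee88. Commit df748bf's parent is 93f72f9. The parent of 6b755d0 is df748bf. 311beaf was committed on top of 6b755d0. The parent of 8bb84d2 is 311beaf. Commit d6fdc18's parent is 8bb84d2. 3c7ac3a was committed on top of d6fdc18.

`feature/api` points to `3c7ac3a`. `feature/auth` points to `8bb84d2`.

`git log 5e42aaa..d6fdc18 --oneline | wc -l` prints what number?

9

Reachable from d6fdc18: {07d1c8c, 0f80e38, 1122e11, 311beaf, 599b309, 5e42aaa, 6b755d0, 864b618, 8bb84d2, 93f72f9, 9e4bcb3, a39b889, aafee88, d6fdc18, df748bf, fc2b17b}.
Reachable from 5e42aaa: {07d1c8c, 0f80e38, 1122e11, 5e42aaa, 864b618, a39b889, fc2b17b}.
In d6fdc18's history but not 5e42aaa's: {311beaf, 599b309, 6b755d0, 8bb84d2, 93f72f9, 9e4bcb3, aafee88, d6fdc18, df748bf} — 9 commits.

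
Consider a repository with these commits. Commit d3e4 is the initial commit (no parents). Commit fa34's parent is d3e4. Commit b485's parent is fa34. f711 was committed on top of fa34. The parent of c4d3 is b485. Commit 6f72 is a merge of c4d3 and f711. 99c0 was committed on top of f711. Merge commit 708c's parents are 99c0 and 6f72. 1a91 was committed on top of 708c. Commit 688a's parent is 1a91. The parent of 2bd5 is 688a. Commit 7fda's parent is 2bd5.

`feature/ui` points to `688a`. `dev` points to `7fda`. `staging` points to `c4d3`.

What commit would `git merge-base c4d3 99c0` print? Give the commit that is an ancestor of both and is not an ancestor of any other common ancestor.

fa34

Ancestors of c4d3: {b485, c4d3, d3e4, fa34}.
Ancestors of 99c0: {99c0, d3e4, f711, fa34}.
Common ancestors: {d3e4, fa34}.
Among these, fa34 is not an ancestor of any other common ancestor — it is the merge base.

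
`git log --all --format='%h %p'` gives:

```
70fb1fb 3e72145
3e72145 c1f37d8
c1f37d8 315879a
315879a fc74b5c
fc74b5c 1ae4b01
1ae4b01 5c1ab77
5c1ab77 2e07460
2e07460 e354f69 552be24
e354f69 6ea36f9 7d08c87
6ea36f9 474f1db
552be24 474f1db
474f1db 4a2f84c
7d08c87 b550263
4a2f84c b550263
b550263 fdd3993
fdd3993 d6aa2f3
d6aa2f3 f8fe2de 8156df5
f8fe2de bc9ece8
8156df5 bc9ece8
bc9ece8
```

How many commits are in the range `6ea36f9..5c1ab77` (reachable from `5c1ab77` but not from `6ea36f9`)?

Reachable from 5c1ab77: {2e07460, 474f1db, 4a2f84c, 552be24, 5c1ab77, 6ea36f9, 7d08c87, 8156df5, b550263, bc9ece8, d6aa2f3, e354f69, f8fe2de, fdd3993}.
Reachable from 6ea36f9: {474f1db, 4a2f84c, 6ea36f9, 8156df5, b550263, bc9ece8, d6aa2f3, f8fe2de, fdd3993}.
In 5c1ab77's history but not 6ea36f9's: {2e07460, 552be24, 5c1ab77, 7d08c87, e354f69} — 5 commits.

5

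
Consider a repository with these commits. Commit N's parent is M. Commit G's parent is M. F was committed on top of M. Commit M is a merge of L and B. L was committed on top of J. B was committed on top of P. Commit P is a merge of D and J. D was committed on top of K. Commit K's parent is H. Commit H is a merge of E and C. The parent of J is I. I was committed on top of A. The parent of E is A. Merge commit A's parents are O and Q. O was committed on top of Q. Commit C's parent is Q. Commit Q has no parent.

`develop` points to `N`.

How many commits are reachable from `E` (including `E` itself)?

Walking parent pointers from E: reachable set = {A, E, O, Q}.
That is 4 commits.

4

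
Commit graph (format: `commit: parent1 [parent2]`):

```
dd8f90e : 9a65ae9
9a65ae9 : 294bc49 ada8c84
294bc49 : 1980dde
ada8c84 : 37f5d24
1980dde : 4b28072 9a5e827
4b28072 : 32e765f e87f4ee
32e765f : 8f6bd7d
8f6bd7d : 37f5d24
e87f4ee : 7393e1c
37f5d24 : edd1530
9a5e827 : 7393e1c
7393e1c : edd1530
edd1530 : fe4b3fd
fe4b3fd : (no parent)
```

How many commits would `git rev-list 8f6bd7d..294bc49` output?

7

Reachable from 294bc49: {1980dde, 294bc49, 32e765f, 37f5d24, 4b28072, 7393e1c, 8f6bd7d, 9a5e827, e87f4ee, edd1530, fe4b3fd}.
Reachable from 8f6bd7d: {37f5d24, 8f6bd7d, edd1530, fe4b3fd}.
In 294bc49's history but not 8f6bd7d's: {1980dde, 294bc49, 32e765f, 4b28072, 7393e1c, 9a5e827, e87f4ee} — 7 commits.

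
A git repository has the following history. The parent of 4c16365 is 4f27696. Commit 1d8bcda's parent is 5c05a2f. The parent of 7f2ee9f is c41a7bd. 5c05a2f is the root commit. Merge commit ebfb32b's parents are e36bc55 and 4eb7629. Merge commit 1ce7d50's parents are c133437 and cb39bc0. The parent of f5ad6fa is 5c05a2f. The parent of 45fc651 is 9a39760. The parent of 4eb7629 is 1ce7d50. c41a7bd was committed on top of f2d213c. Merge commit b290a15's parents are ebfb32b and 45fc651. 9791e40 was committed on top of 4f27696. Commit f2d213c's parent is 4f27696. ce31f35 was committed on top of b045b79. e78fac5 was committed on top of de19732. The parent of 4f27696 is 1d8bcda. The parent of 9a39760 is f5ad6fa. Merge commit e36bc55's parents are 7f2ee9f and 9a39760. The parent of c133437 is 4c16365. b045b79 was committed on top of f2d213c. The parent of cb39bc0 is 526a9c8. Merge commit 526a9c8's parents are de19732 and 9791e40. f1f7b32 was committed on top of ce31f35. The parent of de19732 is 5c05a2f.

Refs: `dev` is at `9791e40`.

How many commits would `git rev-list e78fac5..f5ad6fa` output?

Reachable from f5ad6fa: {5c05a2f, f5ad6fa}.
Reachable from e78fac5: {5c05a2f, de19732, e78fac5}.
In f5ad6fa's history but not e78fac5's: {f5ad6fa} — 1 commit.

1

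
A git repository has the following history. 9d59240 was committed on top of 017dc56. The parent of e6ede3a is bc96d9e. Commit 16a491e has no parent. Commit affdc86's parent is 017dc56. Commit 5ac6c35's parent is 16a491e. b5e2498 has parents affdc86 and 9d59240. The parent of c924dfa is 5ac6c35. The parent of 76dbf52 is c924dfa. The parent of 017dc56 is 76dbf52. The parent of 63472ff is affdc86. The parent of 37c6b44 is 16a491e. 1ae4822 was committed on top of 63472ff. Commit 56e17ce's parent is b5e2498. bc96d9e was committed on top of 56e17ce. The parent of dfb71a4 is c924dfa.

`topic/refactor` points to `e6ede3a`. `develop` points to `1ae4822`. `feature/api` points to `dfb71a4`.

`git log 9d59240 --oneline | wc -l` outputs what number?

Walking parent pointers from 9d59240: reachable set = {017dc56, 16a491e, 5ac6c35, 76dbf52, 9d59240, c924dfa}.
That is 6 commits.

6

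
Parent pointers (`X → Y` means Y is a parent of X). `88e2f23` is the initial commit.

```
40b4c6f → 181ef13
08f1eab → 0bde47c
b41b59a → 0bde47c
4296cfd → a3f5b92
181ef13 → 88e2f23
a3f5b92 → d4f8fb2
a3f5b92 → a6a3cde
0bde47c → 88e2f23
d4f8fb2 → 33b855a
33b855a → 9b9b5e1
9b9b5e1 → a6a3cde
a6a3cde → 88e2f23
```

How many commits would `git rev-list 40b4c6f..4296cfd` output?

6

Reachable from 4296cfd: {33b855a, 4296cfd, 88e2f23, 9b9b5e1, a3f5b92, a6a3cde, d4f8fb2}.
Reachable from 40b4c6f: {181ef13, 40b4c6f, 88e2f23}.
In 4296cfd's history but not 40b4c6f's: {33b855a, 4296cfd, 9b9b5e1, a3f5b92, a6a3cde, d4f8fb2} — 6 commits.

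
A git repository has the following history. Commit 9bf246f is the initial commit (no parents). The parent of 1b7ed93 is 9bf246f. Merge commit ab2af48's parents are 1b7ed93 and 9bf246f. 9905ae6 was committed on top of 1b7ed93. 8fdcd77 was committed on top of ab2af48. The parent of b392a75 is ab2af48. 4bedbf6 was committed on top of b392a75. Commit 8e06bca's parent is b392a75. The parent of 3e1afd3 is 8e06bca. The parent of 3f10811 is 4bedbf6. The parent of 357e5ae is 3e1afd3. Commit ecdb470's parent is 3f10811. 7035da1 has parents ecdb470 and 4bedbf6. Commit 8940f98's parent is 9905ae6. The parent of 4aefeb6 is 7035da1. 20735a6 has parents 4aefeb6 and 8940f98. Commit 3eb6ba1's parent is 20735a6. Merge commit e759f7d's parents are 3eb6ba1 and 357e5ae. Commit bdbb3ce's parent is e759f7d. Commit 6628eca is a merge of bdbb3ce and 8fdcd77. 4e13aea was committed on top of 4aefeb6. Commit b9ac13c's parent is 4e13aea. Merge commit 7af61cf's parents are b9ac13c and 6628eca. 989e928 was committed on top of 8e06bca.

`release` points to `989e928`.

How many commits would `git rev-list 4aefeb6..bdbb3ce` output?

Reachable from bdbb3ce: {1b7ed93, 20735a6, 357e5ae, 3e1afd3, 3eb6ba1, 3f10811, 4aefeb6, 4bedbf6, 7035da1, 8940f98, 8e06bca, 9905ae6, 9bf246f, ab2af48, b392a75, bdbb3ce, e759f7d, ecdb470}.
Reachable from 4aefeb6: {1b7ed93, 3f10811, 4aefeb6, 4bedbf6, 7035da1, 9bf246f, ab2af48, b392a75, ecdb470}.
In bdbb3ce's history but not 4aefeb6's: {20735a6, 357e5ae, 3e1afd3, 3eb6ba1, 8940f98, 8e06bca, 9905ae6, bdbb3ce, e759f7d} — 9 commits.

9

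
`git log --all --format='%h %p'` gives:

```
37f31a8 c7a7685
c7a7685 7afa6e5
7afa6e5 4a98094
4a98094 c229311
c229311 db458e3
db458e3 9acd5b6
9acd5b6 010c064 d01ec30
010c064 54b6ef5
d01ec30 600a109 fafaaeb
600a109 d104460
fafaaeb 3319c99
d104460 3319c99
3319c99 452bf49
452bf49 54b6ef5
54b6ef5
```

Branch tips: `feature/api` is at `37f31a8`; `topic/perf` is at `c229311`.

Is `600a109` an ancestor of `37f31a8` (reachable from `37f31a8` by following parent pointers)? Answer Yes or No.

Ancestors of 37f31a8 (commits reachable by following parents): {010c064, 3319c99, 37f31a8, 452bf49, 4a98094, 54b6ef5, 600a109, 7afa6e5, 9acd5b6, c229311, c7a7685, d01ec30, d104460, db458e3, fafaaeb}.
600a109 is in that set, so it is an ancestor of 37f31a8.

Yes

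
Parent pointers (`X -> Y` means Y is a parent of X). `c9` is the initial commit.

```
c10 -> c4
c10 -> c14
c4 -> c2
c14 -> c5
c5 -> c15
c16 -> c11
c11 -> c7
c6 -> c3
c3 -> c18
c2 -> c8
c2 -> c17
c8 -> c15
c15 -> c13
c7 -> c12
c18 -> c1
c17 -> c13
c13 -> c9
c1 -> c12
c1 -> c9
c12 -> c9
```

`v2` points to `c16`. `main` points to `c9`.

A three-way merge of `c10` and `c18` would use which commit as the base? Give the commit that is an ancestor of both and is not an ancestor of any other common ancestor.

c9

Ancestors of c10: {c10, c13, c14, c15, c17, c2, c4, c5, c8, c9}.
Ancestors of c18: {c1, c12, c18, c9}.
Common ancestors: {c9}.
The only common ancestor is c9, so it is the merge base.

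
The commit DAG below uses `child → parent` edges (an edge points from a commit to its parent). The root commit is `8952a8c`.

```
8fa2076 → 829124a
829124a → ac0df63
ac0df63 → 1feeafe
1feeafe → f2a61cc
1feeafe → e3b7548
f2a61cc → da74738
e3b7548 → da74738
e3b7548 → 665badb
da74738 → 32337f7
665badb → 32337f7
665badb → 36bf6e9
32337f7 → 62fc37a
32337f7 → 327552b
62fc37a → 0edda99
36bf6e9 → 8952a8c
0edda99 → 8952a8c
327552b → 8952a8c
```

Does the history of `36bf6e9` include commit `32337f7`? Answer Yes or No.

No

Ancestors of 36bf6e9: {36bf6e9, 8952a8c}.
32337f7 is not in that set, so it is not an ancestor of 36bf6e9.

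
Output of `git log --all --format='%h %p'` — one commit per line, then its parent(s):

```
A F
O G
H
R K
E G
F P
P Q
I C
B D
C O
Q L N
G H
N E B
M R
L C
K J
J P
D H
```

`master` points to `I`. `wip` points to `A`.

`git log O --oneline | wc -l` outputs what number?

Walking parent pointers from O: reachable set = {G, H, O}.
That is 3 commits.

3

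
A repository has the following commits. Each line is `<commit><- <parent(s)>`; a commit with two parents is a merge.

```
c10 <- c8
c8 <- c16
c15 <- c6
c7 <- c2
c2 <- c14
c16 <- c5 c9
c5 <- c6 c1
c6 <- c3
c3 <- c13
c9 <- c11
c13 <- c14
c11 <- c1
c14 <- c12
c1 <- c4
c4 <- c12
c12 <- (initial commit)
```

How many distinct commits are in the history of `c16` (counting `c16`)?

Walking parent pointers from c16: reachable set = {c1, c11, c12, c13, c14, c16, c3, c4, c5, c6, c9}.
That is 11 commits.

11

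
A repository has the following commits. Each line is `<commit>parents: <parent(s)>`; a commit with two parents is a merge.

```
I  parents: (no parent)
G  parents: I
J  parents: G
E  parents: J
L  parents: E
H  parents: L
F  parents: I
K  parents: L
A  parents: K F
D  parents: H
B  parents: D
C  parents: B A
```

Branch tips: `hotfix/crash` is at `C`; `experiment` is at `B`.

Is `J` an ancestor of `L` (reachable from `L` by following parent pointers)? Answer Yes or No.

Ancestors of L (commits reachable by following parents): {E, G, I, J, L}.
J is in that set, so it is an ancestor of L.

Yes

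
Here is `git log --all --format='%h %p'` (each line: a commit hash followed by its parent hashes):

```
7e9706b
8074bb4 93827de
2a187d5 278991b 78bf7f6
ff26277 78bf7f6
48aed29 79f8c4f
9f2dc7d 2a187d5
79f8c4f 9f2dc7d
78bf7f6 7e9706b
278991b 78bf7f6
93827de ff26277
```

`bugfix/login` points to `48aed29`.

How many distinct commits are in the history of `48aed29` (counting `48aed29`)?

7

Walking parent pointers from 48aed29: reachable set = {278991b, 2a187d5, 48aed29, 78bf7f6, 79f8c4f, 7e9706b, 9f2dc7d}.
That is 7 commits.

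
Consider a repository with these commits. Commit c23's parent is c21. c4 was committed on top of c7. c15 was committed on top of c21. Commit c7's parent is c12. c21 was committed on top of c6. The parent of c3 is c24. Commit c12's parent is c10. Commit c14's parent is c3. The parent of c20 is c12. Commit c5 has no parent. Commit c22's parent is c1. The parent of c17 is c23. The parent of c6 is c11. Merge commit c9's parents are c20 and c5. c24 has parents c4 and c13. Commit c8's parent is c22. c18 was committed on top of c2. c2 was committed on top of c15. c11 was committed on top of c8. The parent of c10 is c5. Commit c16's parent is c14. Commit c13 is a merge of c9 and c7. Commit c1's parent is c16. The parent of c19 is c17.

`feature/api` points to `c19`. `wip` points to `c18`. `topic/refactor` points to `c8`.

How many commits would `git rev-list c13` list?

Walking parent pointers from c13: reachable set = {c10, c12, c13, c20, c5, c7, c9}.
That is 7 commits.

7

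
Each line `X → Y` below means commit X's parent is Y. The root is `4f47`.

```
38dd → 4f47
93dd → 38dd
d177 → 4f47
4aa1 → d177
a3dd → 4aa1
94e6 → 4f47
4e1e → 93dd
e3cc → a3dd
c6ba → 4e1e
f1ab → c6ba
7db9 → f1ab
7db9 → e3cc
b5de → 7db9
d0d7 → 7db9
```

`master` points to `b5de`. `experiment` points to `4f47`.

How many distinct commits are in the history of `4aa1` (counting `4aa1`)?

3

Walking parent pointers from 4aa1: reachable set = {4aa1, 4f47, d177}.
That is 3 commits.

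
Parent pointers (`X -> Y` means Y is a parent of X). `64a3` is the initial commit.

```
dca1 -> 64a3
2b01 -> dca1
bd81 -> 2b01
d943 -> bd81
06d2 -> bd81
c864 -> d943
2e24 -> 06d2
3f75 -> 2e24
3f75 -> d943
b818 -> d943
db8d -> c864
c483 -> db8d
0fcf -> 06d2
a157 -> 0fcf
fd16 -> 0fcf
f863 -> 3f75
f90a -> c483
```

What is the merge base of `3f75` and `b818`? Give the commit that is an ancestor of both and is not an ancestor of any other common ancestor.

Ancestors of 3f75: {06d2, 2b01, 2e24, 3f75, 64a3, bd81, d943, dca1}.
Ancestors of b818: {2b01, 64a3, b818, bd81, d943, dca1}.
Common ancestors: {2b01, 64a3, bd81, d943, dca1}.
Among these, d943 is not an ancestor of any other common ancestor — it is the merge base.

d943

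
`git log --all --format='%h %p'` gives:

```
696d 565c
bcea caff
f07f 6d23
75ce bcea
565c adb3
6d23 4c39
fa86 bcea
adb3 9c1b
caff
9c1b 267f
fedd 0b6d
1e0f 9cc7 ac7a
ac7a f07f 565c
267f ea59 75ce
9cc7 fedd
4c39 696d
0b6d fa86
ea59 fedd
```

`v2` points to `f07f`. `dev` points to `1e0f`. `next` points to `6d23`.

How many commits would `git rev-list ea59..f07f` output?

9

Reachable from f07f: {0b6d, 267f, 4c39, 565c, 696d, 6d23, 75ce, 9c1b, adb3, bcea, caff, ea59, f07f, fa86, fedd}.
Reachable from ea59: {0b6d, bcea, caff, ea59, fa86, fedd}.
In f07f's history but not ea59's: {267f, 4c39, 565c, 696d, 6d23, 75ce, 9c1b, adb3, f07f} — 9 commits.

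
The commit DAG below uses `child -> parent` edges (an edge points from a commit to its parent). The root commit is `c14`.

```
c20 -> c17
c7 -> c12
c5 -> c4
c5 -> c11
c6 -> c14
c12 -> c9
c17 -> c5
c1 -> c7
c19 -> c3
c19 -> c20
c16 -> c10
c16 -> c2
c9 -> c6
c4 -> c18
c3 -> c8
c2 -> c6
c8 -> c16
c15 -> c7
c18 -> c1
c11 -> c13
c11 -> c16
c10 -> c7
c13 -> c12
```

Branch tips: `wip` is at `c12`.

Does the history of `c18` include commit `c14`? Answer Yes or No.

Ancestors of c18 (commits reachable by following parents): {c1, c12, c14, c18, c6, c7, c9}.
c14 is in that set, so it is an ancestor of c18.

Yes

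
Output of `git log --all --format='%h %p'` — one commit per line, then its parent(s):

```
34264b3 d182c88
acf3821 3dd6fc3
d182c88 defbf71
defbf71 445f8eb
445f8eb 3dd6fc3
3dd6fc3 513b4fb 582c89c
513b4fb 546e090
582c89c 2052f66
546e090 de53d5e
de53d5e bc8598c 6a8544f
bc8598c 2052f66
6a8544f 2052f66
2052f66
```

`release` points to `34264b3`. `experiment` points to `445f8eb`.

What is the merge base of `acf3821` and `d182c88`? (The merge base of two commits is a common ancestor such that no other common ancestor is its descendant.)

3dd6fc3

Ancestors of acf3821: {2052f66, 3dd6fc3, 513b4fb, 546e090, 582c89c, 6a8544f, acf3821, bc8598c, de53d5e}.
Ancestors of d182c88: {2052f66, 3dd6fc3, 445f8eb, 513b4fb, 546e090, 582c89c, 6a8544f, bc8598c, d182c88, de53d5e, defbf71}.
Common ancestors: {2052f66, 3dd6fc3, 513b4fb, 546e090, 582c89c, 6a8544f, bc8598c, de53d5e}.
Among these, 3dd6fc3 is not an ancestor of any other common ancestor — it is the merge base.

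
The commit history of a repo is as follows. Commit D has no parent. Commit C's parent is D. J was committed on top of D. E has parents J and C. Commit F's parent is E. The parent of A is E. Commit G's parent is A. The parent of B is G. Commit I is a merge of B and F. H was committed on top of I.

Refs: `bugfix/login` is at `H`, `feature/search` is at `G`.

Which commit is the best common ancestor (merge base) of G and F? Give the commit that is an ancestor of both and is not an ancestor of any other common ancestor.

Ancestors of G: {A, C, D, E, G, J}.
Ancestors of F: {C, D, E, F, J}.
Common ancestors: {C, D, E, J}.
Among these, E is not an ancestor of any other common ancestor — it is the merge base.

E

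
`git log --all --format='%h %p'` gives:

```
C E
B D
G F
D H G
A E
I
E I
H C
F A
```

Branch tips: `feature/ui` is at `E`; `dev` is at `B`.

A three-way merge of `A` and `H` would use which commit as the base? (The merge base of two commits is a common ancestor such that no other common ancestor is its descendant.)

E

Ancestors of A: {A, E, I}.
Ancestors of H: {C, E, H, I}.
Common ancestors: {E, I}.
Among these, E is not an ancestor of any other common ancestor — it is the merge base.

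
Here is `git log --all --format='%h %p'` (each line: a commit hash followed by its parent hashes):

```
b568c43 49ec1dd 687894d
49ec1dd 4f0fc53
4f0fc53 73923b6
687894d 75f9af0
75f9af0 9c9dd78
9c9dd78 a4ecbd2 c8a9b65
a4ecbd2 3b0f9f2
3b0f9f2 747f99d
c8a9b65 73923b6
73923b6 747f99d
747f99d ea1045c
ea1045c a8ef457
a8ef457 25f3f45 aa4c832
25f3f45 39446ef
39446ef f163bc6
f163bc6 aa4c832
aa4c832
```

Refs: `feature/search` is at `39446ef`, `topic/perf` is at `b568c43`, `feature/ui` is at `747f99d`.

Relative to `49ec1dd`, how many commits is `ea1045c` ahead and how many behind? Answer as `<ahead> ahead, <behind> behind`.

0 ahead, 4 behind

Reachable from ea1045c: {25f3f45, 39446ef, a8ef457, aa4c832, ea1045c, f163bc6}.
Reachable from 49ec1dd: {25f3f45, 39446ef, 49ec1dd, 4f0fc53, 73923b6, 747f99d, a8ef457, aa4c832, ea1045c, f163bc6}.
Only in ea1045c's history (ahead): {} — 0.
Only in 49ec1dd's history (behind): {49ec1dd, 4f0fc53, 73923b6, 747f99d} — 4.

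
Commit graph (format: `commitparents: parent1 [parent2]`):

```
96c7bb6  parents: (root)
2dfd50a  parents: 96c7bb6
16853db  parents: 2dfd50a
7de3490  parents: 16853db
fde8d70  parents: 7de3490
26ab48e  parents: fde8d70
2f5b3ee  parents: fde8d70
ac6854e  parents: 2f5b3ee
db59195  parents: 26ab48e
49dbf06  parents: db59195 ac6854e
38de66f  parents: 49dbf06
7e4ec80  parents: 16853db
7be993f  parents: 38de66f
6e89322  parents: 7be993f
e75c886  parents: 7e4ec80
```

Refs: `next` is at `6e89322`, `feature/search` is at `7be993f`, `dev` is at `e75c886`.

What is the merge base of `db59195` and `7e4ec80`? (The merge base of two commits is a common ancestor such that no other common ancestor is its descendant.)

Ancestors of db59195: {16853db, 26ab48e, 2dfd50a, 7de3490, 96c7bb6, db59195, fde8d70}.
Ancestors of 7e4ec80: {16853db, 2dfd50a, 7e4ec80, 96c7bb6}.
Common ancestors: {16853db, 2dfd50a, 96c7bb6}.
Among these, 16853db is not an ancestor of any other common ancestor — it is the merge base.

16853db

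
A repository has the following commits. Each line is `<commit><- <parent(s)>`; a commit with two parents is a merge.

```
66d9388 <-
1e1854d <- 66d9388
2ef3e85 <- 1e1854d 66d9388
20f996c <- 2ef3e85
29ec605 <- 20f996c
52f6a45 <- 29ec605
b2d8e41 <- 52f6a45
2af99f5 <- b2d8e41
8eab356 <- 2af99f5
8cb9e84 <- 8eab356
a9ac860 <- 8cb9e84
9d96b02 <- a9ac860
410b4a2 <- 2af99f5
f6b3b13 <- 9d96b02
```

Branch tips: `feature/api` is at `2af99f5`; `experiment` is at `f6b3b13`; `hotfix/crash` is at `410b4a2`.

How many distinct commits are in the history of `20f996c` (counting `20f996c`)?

4

Walking parent pointers from 20f996c: reachable set = {1e1854d, 20f996c, 2ef3e85, 66d9388}.
That is 4 commits.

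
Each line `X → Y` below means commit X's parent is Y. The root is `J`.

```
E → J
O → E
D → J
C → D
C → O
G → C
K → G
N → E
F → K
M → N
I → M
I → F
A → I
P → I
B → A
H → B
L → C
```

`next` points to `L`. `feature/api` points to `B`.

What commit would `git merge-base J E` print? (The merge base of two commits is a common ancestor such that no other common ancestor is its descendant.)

Ancestors of J: {J}.
Ancestors of E: {E, J}.
Common ancestors: {J}.
The only common ancestor is J, so it is the merge base.

J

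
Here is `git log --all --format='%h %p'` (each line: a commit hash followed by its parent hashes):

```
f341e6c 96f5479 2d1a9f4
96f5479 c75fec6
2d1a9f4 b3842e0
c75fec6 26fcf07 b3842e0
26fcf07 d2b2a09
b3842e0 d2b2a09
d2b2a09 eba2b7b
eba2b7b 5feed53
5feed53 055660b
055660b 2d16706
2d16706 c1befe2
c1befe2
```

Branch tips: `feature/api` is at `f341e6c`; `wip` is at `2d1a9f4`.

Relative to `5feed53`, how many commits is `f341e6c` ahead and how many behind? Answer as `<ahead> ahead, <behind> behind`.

Reachable from f341e6c: {055660b, 26fcf07, 2d16706, 2d1a9f4, 5feed53, 96f5479, b3842e0, c1befe2, c75fec6, d2b2a09, eba2b7b, f341e6c}.
Reachable from 5feed53: {055660b, 2d16706, 5feed53, c1befe2}.
Only in f341e6c's history (ahead): {26fcf07, 2d1a9f4, 96f5479, b3842e0, c75fec6, d2b2a09, eba2b7b, f341e6c} — 8.
Only in 5feed53's history (behind): {} — 0.

8 ahead, 0 behind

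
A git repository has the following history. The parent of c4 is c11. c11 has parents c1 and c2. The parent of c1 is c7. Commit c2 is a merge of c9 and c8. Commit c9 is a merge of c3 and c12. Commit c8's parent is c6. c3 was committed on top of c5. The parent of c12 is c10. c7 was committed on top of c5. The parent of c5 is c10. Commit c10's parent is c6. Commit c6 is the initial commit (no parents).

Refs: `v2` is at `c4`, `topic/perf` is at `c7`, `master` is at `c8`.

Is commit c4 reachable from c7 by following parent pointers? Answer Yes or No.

Ancestors of c7: {c10, c5, c6, c7}.
c4 is not in that set, so it is not an ancestor of c7.

No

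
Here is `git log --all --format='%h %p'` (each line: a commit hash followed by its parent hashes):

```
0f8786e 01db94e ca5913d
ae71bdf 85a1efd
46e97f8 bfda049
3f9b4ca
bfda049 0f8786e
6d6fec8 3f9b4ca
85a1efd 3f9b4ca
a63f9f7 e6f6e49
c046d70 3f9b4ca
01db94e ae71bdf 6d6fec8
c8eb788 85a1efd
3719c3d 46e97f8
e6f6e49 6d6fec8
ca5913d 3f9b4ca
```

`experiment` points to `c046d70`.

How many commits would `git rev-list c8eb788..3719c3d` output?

Reachable from 3719c3d: {01db94e, 0f8786e, 3719c3d, 3f9b4ca, 46e97f8, 6d6fec8, 85a1efd, ae71bdf, bfda049, ca5913d}.
Reachable from c8eb788: {3f9b4ca, 85a1efd, c8eb788}.
In 3719c3d's history but not c8eb788's: {01db94e, 0f8786e, 3719c3d, 46e97f8, 6d6fec8, ae71bdf, bfda049, ca5913d} — 8 commits.

8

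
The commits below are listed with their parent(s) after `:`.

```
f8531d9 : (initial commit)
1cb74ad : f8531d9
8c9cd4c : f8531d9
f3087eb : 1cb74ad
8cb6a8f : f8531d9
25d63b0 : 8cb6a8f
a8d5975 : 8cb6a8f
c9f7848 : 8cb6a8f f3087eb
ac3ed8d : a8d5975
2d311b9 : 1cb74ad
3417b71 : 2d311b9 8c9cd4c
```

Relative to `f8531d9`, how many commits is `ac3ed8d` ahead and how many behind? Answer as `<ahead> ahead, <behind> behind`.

3 ahead, 0 behind

Reachable from ac3ed8d: {8cb6a8f, a8d5975, ac3ed8d, f8531d9}.
Reachable from f8531d9: {f8531d9}.
Only in ac3ed8d's history (ahead): {8cb6a8f, a8d5975, ac3ed8d} — 3.
Only in f8531d9's history (behind): {} — 0.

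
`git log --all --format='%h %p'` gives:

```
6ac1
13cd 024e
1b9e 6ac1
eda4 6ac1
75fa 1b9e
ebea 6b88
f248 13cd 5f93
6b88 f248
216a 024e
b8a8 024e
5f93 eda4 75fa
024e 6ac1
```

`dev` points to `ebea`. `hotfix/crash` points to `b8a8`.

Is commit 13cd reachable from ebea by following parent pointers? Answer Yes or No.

Ancestors of ebea (commits reachable by following parents): {024e, 13cd, 1b9e, 5f93, 6ac1, 6b88, 75fa, ebea, eda4, f248}.
13cd is in that set, so it is an ancestor of ebea.

Yes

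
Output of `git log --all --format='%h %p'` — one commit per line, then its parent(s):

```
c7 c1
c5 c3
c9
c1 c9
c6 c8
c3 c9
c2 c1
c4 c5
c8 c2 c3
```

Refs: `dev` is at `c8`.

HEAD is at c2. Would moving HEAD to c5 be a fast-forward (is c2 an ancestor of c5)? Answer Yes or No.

No

A fast-forward from c2 to c5 is possible iff c2 is an ancestor of c5.
Ancestors of c5: {c3, c5, c9}.
c2 is not among them, so fast-forward is not possible.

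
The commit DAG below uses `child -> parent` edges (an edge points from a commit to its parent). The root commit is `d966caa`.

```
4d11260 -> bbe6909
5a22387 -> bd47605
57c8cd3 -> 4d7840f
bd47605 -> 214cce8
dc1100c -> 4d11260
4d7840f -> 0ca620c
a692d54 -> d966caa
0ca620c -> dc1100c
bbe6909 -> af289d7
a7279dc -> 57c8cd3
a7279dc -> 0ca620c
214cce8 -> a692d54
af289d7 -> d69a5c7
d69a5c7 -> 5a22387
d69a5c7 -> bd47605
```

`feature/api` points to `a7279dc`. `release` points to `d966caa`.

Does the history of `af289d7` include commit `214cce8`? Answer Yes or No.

Ancestors of af289d7 (commits reachable by following parents): {214cce8, 5a22387, a692d54, af289d7, bd47605, d69a5c7, d966caa}.
214cce8 is in that set, so it is an ancestor of af289d7.

Yes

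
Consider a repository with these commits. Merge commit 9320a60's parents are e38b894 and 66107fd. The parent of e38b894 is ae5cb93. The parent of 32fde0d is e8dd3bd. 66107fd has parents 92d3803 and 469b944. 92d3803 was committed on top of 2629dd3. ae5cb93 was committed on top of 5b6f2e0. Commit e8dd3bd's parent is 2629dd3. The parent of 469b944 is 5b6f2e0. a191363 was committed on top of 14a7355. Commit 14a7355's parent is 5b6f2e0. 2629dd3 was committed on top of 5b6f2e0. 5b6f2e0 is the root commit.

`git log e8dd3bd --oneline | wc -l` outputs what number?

Walking parent pointers from e8dd3bd: reachable set = {2629dd3, 5b6f2e0, e8dd3bd}.
That is 3 commits.

3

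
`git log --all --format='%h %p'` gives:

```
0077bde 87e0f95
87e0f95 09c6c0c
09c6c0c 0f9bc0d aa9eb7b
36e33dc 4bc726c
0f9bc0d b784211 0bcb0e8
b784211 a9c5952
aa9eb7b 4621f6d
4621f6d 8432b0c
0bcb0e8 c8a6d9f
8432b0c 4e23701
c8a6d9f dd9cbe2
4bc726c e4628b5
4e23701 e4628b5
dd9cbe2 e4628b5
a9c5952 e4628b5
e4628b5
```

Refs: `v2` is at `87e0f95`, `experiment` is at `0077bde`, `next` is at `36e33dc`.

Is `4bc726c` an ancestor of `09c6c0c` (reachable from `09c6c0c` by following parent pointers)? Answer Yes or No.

Ancestors of 09c6c0c: {09c6c0c, 0bcb0e8, 0f9bc0d, 4621f6d, 4e23701, 8432b0c, a9c5952, aa9eb7b, b784211, c8a6d9f, dd9cbe2, e4628b5}.
4bc726c is not in that set, so it is not an ancestor of 09c6c0c.

No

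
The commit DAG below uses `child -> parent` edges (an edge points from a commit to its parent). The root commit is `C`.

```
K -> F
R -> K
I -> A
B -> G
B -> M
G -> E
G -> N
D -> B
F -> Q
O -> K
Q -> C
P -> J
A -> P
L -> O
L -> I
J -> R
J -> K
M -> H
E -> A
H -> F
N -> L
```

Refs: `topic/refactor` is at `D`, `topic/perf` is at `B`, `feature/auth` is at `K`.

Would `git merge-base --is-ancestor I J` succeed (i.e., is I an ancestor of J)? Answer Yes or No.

No

Ancestors of J: {C, F, J, K, Q, R}.
I is not in that set, so it is not an ancestor of J.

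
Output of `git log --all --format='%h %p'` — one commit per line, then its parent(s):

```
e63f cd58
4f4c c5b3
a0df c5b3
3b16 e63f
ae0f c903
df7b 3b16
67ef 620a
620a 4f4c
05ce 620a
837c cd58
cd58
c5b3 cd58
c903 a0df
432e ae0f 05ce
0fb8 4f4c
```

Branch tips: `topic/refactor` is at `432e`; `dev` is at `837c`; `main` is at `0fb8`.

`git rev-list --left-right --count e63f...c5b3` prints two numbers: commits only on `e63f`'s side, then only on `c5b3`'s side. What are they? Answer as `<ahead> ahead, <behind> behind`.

Reachable from e63f: {cd58, e63f}.
Reachable from c5b3: {c5b3, cd58}.
Only in e63f's history (ahead): {e63f} — 1.
Only in c5b3's history (behind): {c5b3} — 1.

1 ahead, 1 behind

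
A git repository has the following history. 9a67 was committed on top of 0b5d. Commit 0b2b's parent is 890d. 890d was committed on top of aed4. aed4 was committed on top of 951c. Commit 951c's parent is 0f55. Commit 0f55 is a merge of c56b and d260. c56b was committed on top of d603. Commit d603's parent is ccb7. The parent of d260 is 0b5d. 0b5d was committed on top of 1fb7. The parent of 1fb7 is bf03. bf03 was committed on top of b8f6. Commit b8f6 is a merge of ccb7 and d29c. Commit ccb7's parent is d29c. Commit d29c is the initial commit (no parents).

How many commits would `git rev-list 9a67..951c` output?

5

Reachable from 951c: {0b5d, 0f55, 1fb7, 951c, b8f6, bf03, c56b, ccb7, d260, d29c, d603}.
Reachable from 9a67: {0b5d, 1fb7, 9a67, b8f6, bf03, ccb7, d29c}.
In 951c's history but not 9a67's: {0f55, 951c, c56b, d260, d603} — 5 commits.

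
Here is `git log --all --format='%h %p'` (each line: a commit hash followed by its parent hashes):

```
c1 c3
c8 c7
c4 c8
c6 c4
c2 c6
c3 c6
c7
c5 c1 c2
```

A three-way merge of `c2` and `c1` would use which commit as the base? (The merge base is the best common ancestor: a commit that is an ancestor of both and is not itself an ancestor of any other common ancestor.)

Ancestors of c2: {c2, c4, c6, c7, c8}.
Ancestors of c1: {c1, c3, c4, c6, c7, c8}.
Common ancestors: {c4, c6, c7, c8}.
Among these, c6 is not an ancestor of any other common ancestor — it is the merge base.

c6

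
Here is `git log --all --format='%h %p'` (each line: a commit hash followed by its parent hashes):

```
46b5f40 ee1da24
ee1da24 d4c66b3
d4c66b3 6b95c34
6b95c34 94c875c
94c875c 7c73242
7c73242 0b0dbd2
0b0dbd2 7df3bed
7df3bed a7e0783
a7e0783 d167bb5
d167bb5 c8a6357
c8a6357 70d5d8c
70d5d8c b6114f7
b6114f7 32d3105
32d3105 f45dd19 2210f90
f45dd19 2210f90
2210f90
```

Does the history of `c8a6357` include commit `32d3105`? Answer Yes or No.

Yes

Ancestors of c8a6357 (commits reachable by following parents): {2210f90, 32d3105, 70d5d8c, b6114f7, c8a6357, f45dd19}.
32d3105 is in that set, so it is an ancestor of c8a6357.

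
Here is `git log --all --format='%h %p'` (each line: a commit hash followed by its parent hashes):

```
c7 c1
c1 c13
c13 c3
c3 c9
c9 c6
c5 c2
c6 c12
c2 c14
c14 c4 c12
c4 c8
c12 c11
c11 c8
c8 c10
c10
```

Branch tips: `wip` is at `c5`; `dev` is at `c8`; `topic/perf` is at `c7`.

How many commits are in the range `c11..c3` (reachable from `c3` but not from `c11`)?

Reachable from c3: {c10, c11, c12, c3, c6, c8, c9}.
Reachable from c11: {c10, c11, c8}.
In c3's history but not c11's: {c12, c3, c6, c9} — 4 commits.

4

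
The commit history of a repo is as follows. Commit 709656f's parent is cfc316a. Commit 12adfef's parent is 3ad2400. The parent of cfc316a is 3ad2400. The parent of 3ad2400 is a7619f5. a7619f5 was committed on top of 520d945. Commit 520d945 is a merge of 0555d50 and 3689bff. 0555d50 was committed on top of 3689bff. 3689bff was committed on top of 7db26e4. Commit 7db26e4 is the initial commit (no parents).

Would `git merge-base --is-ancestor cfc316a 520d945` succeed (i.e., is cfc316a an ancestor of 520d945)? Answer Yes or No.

No

Ancestors of 520d945: {0555d50, 3689bff, 520d945, 7db26e4}.
cfc316a is not in that set, so it is not an ancestor of 520d945.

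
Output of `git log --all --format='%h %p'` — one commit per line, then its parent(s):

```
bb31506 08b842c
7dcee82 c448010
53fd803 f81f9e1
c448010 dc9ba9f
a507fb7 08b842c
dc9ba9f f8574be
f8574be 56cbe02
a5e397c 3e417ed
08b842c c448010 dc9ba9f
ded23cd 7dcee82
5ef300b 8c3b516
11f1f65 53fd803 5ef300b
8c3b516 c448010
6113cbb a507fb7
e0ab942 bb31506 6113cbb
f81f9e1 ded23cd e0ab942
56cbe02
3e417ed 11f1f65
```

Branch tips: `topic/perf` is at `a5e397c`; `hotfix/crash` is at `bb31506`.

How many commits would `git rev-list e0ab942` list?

9

Walking parent pointers from e0ab942: reachable set = {08b842c, 56cbe02, 6113cbb, a507fb7, bb31506, c448010, dc9ba9f, e0ab942, f8574be}.
That is 9 commits.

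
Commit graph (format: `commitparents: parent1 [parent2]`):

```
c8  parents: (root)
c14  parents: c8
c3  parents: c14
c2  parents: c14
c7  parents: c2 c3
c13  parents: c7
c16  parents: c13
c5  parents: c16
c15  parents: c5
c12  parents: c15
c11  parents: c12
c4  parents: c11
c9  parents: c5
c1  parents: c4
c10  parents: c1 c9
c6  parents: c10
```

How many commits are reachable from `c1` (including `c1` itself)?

13

Walking parent pointers from c1: reachable set = {c1, c11, c12, c13, c14, c15, c16, c2, c3, c4, c5, c7, c8}.
That is 13 commits.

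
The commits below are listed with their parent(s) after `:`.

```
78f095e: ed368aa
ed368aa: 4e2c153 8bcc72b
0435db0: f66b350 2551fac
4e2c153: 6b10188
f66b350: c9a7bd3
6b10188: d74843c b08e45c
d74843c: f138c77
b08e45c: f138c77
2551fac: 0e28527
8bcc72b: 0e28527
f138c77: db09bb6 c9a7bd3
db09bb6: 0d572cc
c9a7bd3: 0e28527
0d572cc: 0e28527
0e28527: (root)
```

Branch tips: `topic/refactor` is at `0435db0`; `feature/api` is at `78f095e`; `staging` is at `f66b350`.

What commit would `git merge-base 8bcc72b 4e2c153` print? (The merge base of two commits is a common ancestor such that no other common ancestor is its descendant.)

Ancestors of 8bcc72b: {0e28527, 8bcc72b}.
Ancestors of 4e2c153: {0d572cc, 0e28527, 4e2c153, 6b10188, b08e45c, c9a7bd3, d74843c, db09bb6, f138c77}.
Common ancestors: {0e28527}.
The only common ancestor is 0e28527, so it is the merge base.

0e28527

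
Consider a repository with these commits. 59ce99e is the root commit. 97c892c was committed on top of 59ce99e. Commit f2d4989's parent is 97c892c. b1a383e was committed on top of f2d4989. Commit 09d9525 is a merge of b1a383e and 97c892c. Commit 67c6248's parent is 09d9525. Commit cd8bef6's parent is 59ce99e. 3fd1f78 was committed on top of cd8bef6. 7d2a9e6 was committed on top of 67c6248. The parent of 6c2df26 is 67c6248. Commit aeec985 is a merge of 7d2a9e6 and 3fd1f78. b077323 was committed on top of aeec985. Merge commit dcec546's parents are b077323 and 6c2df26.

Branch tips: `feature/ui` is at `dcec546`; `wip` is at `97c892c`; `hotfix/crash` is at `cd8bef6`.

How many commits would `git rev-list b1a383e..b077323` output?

7

Reachable from b077323: {09d9525, 3fd1f78, 59ce99e, 67c6248, 7d2a9e6, 97c892c, aeec985, b077323, b1a383e, cd8bef6, f2d4989}.
Reachable from b1a383e: {59ce99e, 97c892c, b1a383e, f2d4989}.
In b077323's history but not b1a383e's: {09d9525, 3fd1f78, 67c6248, 7d2a9e6, aeec985, b077323, cd8bef6} — 7 commits.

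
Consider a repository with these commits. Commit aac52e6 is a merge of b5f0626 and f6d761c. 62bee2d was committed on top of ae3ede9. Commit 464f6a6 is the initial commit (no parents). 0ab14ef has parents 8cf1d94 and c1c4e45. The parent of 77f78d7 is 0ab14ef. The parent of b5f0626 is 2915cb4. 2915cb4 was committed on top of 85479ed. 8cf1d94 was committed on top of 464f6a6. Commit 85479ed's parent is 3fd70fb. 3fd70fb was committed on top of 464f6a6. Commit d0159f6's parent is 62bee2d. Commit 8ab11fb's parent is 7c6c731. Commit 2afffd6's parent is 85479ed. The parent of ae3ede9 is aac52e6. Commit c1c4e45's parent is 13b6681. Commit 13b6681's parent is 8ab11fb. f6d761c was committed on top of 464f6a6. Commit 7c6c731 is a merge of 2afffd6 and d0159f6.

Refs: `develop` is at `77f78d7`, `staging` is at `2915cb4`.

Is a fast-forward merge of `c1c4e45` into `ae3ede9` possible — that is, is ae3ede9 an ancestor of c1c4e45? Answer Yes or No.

Yes

A fast-forward from ae3ede9 to c1c4e45 is possible iff ae3ede9 is an ancestor of c1c4e45.
Ancestors of c1c4e45: {13b6681, 2915cb4, 2afffd6, 3fd70fb, 464f6a6, 62bee2d, 7c6c731, 85479ed, 8ab11fb, aac52e6, ae3ede9, b5f0626, c1c4e45, d0159f6, f6d761c}.
ae3ede9 is among them, so fast-forward is possible.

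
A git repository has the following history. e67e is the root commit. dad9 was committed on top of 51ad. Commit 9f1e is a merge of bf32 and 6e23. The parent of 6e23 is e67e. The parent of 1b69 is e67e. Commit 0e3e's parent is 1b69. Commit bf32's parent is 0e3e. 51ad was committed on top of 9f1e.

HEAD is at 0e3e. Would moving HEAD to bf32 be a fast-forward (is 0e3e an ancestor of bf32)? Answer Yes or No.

A fast-forward from 0e3e to bf32 is possible iff 0e3e is an ancestor of bf32.
Ancestors of bf32: {0e3e, 1b69, bf32, e67e}.
0e3e is among them, so fast-forward is possible.

Yes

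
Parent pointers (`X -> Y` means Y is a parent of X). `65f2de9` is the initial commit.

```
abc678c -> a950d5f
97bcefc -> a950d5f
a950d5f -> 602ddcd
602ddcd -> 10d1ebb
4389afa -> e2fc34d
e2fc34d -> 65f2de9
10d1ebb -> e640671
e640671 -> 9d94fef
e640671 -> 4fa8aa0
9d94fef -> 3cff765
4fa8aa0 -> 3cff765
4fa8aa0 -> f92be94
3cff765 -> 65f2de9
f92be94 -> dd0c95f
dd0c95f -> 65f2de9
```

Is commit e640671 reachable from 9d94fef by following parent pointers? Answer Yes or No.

Ancestors of 9d94fef: {3cff765, 65f2de9, 9d94fef}.
e640671 is not in that set, so it is not an ancestor of 9d94fef.

No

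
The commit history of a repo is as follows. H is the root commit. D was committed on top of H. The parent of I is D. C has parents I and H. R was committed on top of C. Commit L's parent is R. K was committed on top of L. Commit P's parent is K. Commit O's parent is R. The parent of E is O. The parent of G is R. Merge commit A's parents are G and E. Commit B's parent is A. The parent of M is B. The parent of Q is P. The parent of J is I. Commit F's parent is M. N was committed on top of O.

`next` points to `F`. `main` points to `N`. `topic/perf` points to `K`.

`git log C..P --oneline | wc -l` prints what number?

4

Reachable from P: {C, D, H, I, K, L, P, R}.
Reachable from C: {C, D, H, I}.
In P's history but not C's: {K, L, P, R} — 4 commits.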